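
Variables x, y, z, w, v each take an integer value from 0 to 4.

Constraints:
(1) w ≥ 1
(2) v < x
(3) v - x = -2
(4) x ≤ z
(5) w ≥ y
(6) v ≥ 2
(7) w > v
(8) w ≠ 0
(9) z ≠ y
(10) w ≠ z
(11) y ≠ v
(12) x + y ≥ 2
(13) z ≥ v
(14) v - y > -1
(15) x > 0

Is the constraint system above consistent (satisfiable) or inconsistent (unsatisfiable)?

Take x = 4, y = 0, z = 4, w = 3, v = 2. Then constraint 3: v - x = -2; constraint 12: x + y = 4; constraint 14: v - y = 2, and every other listed constraint is also met.

Satisfiable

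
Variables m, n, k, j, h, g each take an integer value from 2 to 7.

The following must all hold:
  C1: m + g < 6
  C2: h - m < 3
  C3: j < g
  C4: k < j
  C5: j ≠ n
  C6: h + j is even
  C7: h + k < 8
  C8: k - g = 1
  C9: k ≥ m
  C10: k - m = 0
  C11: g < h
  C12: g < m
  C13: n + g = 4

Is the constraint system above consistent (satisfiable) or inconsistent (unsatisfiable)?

Unsatisfiable

Constraints 3, 4, 9, and 12 give m ≤ k, k < j, j < g, g < m. Chaining: m ≤ k < j < g < m, which forces m < m — impossible.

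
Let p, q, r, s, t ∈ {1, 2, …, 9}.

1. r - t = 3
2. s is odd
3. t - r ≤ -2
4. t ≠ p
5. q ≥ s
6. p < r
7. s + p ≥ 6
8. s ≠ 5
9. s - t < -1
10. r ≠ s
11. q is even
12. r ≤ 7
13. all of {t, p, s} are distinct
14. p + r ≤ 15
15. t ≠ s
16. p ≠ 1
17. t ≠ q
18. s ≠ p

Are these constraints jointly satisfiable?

The assignment p = 6, q = 6, r = 7, s = 1, t = 4 works:
  constraint 1 holds since r - t = 3.
  constraint 3 holds since t - r = -3.
The rest check out directly.

Satisfiable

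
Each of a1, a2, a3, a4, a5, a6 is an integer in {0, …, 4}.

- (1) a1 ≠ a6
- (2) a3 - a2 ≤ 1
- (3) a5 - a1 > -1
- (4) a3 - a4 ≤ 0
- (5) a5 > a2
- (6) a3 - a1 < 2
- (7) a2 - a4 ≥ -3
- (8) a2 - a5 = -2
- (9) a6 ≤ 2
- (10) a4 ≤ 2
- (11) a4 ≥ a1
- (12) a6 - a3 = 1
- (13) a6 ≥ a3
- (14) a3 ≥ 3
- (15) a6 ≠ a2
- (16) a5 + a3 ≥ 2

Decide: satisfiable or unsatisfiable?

Unsatisfiable

From constraint 14: a3 ≥ 3. From constraints 9 and 13: a3 ≤ a6 and a6 ≤ 2, so a3 ≤ 2. But 2 < 3, so no value of a3 works.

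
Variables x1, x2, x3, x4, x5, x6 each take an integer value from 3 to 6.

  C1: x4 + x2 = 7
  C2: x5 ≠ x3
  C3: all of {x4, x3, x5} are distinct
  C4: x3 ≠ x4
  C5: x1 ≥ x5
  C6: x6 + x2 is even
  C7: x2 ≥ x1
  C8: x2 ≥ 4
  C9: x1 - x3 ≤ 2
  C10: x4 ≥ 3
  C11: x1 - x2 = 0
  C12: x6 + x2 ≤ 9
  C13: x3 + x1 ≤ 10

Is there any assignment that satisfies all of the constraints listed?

Setting (x1, x2, x3, x4, x5, x6) = (4, 4, 5, 3, 4, 4) satisfies everything: constraint 1: x4 + x2 = 7; constraint 9: x1 - x3 = -1, and the others follow.

Satisfiable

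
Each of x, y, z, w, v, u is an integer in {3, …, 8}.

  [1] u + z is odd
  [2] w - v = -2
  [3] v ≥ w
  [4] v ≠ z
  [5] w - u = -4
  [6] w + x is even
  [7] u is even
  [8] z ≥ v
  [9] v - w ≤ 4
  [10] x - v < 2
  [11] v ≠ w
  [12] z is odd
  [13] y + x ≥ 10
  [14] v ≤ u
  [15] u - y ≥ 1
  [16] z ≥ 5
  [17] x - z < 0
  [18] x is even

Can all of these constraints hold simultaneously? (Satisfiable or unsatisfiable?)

Satisfiable

The assignment x = 6, y = 7, z = 7, w = 4, v = 6, u = 8 works:
  constraint 2 holds since w - v = -2.
  constraint 5 holds since w - u = -4.
The rest check out directly.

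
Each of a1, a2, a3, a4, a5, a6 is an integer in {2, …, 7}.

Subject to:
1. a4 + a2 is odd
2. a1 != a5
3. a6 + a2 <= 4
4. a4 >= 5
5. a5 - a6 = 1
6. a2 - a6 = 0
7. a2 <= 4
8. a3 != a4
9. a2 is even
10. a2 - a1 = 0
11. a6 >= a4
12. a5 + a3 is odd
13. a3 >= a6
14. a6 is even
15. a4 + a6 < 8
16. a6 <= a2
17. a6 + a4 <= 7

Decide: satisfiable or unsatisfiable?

From constraints 4 and 11: a6 ≥ a4 and a4 ≥ 5, so a6 ≥ 5. From constraints 7 and 16: a6 ≤ a2 and a2 ≤ 4, so a6 ≤ 4. But 4 < 5, so no value of a6 works.

Unsatisfiable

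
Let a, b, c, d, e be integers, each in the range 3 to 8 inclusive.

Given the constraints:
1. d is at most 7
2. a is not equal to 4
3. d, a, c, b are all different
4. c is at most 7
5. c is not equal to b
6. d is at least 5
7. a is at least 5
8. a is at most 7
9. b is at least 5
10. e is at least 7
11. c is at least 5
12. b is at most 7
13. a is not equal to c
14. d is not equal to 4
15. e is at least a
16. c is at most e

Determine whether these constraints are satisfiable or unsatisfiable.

Constraints 1, 4, 6, 7, 8, 9, 11, and 12 confine each of d, a, c, b to the 3 values {5, …, 7}.
Constraint 3 requires all 4 of them to be distinct, but only 3 values are available — impossible by the pigeonhole principle.

Unsatisfiable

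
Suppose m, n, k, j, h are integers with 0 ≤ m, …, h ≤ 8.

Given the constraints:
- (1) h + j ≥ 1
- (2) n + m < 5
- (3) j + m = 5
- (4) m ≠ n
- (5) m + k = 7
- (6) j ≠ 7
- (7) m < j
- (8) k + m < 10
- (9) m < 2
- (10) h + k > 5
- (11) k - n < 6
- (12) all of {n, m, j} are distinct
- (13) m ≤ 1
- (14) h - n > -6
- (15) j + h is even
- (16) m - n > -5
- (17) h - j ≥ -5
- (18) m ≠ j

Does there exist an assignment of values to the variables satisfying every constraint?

Satisfiable

Try m = 1, n = 3, k = 6, j = 4, h = 0.
Check constraint 1: h + j = 4; constraint 2: n + m = 4; constraint 3: j + m = 5. The remaining constraints are straightforward to verify.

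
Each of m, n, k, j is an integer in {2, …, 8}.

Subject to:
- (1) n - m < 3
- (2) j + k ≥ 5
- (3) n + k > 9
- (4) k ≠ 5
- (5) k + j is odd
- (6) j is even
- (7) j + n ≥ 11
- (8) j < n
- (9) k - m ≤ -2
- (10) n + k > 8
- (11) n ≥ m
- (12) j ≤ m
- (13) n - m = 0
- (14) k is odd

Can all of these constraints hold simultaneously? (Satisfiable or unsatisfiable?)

Satisfiable

Take m = 8, n = 8, k = 3, j = 4. Then constraint 1: n - m = 0; constraint 2: j + k = 7, and every other listed constraint is also met.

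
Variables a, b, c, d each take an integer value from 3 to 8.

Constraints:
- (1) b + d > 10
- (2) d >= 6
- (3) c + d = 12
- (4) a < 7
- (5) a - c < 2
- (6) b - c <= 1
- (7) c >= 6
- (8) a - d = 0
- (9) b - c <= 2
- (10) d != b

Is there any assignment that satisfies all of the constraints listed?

Satisfiable

Try a = 6, b = 7, c = 6, d = 6.
Check constraint 1: b + d = 13; constraint 3: c + d = 12. The remaining constraints are straightforward to verify.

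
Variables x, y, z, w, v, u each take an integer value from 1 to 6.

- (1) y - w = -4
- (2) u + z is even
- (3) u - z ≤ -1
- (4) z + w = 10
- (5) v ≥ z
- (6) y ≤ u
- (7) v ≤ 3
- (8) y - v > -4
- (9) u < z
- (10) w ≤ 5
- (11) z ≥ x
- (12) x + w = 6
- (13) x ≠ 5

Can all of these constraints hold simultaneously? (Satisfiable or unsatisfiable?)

Unsatisfiable

From constraints 5 and 7: z ≤ v ≤ 3. From constraint 10: w ≤ 5. Hence z + w ≤ 8. But constraint 4 requires z + w = 10, and 10 > 8. Contradiction.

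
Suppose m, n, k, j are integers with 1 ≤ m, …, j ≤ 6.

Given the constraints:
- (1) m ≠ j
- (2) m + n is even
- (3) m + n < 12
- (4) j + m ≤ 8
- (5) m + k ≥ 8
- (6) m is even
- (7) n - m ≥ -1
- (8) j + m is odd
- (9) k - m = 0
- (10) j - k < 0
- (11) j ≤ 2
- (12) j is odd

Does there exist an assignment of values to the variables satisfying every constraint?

Satisfiable

Setting (m, n, k, j) = (4, 6, 4, 1) satisfies everything: constraint 3: m + n = 10; constraint 4: j + m = 5, and the others follow.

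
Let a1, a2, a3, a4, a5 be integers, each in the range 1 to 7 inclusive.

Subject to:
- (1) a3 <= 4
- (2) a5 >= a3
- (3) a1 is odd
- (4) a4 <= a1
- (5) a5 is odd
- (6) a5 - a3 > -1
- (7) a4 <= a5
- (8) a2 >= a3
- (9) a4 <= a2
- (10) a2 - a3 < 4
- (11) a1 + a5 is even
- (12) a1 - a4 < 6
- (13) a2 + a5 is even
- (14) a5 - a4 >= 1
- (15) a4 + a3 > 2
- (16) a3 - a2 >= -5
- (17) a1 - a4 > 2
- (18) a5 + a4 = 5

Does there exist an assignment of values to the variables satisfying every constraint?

Satisfiable

Setting (a1, a2, a3, a4, a5) = (7, 5, 3, 2, 3) satisfies everything: constraint 6: a5 - a3 = 0; constraint 10: a2 - a3 = 2; constraint 12: a1 - a4 = 5, and the others follow.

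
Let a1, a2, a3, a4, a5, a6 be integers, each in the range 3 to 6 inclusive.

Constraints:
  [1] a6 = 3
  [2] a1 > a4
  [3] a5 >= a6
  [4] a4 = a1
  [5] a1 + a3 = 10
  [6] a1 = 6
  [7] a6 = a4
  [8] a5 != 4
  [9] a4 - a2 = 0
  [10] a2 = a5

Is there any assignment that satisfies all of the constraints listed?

Constraint 1 fixes a6 = 3 and constraint 6 fixes a1 = 6. Constraints 4 and 7 give a6 = a4 = a1, so a6 = a1. But 3 ≠ 6 — contradiction.

Unsatisfiable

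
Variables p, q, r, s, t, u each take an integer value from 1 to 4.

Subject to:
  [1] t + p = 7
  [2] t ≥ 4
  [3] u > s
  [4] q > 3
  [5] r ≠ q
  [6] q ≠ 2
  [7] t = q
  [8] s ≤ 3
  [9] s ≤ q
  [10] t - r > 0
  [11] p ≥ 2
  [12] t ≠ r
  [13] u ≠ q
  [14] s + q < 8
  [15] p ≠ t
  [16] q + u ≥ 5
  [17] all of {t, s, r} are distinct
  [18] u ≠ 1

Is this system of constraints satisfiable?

Satisfiable

The assignment p = 3, q = 4, r = 3, s = 1, t = 4, u = 3 works:
  constraint 1 holds since t + p = 7.
  constraint 10 holds since t - r = 1.
The rest check out directly.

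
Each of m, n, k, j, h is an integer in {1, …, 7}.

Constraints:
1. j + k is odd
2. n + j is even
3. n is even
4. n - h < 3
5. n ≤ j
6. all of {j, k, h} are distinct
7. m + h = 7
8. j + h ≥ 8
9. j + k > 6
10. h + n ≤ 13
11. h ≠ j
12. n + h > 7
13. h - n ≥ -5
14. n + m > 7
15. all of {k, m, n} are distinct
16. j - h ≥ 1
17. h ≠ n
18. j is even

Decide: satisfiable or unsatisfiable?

Satisfiable

Try m = 3, n = 6, k = 1, j = 6, h = 4.
Check constraint 4: n - h = 2; constraint 7: m + h = 7; constraint 8: j + h = 10. The remaining constraints are straightforward to verify.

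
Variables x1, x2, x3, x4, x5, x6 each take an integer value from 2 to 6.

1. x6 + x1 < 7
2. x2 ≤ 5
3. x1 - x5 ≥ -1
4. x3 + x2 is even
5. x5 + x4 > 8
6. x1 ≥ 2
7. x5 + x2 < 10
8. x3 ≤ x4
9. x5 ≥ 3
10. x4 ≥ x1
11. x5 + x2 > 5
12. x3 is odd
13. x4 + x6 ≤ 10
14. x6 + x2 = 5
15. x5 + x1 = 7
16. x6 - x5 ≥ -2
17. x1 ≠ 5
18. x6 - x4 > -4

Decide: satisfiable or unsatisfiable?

Try x1 = 3, x2 = 3, x3 = 5, x4 = 5, x5 = 4, x6 = 2.
Check constraint 1: x6 + x1 = 5; constraint 3: x1 - x5 = -1. The remaining constraints are straightforward to verify.

Satisfiable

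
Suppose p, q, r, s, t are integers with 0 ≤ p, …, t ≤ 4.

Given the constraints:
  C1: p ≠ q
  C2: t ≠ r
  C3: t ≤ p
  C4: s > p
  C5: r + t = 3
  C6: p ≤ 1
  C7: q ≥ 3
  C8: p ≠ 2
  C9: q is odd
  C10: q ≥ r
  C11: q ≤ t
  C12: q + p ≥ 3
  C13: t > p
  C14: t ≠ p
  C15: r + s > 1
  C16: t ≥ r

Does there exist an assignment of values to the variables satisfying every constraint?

From constraints 7 and 11: t ≥ q and q ≥ 3, so t ≥ 3. From constraints 3 and 6: t ≤ p and p ≤ 1, so t ≤ 1. But 1 < 3, so no value of t works.

Unsatisfiable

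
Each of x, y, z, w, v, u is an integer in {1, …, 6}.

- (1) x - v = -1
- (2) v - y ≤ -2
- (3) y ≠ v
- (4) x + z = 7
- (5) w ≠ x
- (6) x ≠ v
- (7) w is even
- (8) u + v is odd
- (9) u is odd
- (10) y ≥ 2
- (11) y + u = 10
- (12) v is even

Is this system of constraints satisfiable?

The assignment x = 1, y = 5, z = 6, w = 4, v = 2, u = 5 works:
  constraint 1 holds since x - v = -1.
  constraint 2 holds since v - y = -3.
The rest check out directly.

Satisfiable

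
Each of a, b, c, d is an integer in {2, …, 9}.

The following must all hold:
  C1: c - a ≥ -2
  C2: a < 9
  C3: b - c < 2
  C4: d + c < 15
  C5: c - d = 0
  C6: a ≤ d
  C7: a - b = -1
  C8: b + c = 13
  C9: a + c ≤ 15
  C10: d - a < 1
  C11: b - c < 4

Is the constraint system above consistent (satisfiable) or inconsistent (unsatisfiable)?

Try a = 6, b = 7, c = 6, d = 6.
Check constraint 1: c - a = 0; constraint 3: b - c = 1. The remaining constraints are straightforward to verify.

Satisfiable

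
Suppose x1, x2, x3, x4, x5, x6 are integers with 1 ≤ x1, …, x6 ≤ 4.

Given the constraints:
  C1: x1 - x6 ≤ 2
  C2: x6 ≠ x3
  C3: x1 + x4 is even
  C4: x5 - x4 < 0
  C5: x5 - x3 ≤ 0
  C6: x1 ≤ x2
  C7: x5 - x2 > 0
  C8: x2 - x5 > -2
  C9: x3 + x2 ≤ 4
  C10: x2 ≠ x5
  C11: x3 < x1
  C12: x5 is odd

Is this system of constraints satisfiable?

Unsatisfiable

Constraints 5, 6, 7, and 11 give x1 ≤ x2, x2 < x5, x5 ≤ x3, x3 < x1. Chaining: x1 ≤ x2 < x5 ≤ x3 < x1, which forces x1 < x1 — impossible.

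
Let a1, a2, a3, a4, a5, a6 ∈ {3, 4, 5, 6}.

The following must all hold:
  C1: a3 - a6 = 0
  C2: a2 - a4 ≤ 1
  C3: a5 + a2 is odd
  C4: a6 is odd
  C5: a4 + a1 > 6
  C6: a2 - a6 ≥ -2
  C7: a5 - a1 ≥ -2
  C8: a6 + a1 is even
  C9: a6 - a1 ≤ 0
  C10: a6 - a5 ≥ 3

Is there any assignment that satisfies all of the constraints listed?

Constraints 7, 9, and 10 give a5 − a1 ≥ -2, a1 − a6 ≥ 0, a6 − a5 ≥ 3.
Adding all 3 inequalities: the left sides telescope to 0, and the right sides sum to (-2) + 0 + 3 = 1. So 0 ≥ 1, which is false.

Unsatisfiable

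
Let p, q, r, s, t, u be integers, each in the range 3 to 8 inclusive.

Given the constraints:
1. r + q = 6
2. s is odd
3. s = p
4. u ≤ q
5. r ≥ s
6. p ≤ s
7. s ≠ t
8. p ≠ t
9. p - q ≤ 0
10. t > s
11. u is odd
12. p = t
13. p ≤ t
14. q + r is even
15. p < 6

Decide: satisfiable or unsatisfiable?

Unsatisfiable

From constraints 3 and 12, s = p = t, so s = t. But constraint 7 says s ≠ t. Contradiction.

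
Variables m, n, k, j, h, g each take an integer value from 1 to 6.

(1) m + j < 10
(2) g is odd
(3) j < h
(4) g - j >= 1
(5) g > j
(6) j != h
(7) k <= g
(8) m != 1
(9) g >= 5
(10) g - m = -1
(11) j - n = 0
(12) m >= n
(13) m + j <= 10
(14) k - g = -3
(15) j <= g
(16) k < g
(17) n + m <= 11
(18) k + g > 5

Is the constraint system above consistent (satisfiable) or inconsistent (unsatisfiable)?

Setting (m, n, k, j, h, g) = (6, 2, 2, 2, 5, 5) satisfies everything: constraint 1: m + j = 8; constraint 4: g - j = 3, and the others follow.

Satisfiable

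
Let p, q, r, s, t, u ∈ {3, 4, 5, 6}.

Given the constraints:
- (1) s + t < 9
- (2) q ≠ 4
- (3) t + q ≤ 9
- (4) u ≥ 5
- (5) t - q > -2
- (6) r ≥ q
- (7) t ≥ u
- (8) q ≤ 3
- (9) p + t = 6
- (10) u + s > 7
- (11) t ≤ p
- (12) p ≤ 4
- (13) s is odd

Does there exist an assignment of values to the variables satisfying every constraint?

Unsatisfiable

From constraints 4 and 7: t ≥ u and u ≥ 5, so t ≥ 5. From constraints 11 and 12: t ≤ p and p ≤ 4, so t ≤ 4. But 4 < 5, so no value of t works.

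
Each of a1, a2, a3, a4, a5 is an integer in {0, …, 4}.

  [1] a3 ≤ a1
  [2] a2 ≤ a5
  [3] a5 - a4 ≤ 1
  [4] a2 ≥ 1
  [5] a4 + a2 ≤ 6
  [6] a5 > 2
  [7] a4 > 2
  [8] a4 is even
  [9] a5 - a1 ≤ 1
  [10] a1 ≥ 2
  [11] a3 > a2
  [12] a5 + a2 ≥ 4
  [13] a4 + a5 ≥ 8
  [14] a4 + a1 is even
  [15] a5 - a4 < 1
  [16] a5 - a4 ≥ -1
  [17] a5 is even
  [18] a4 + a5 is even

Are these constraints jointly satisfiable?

Try a1 = 4, a2 = 2, a3 = 3, a4 = 4, a5 = 4.
Check constraint 3: a5 - a4 = 0; constraint 5: a4 + a2 = 6. The remaining constraints are straightforward to verify.

Satisfiable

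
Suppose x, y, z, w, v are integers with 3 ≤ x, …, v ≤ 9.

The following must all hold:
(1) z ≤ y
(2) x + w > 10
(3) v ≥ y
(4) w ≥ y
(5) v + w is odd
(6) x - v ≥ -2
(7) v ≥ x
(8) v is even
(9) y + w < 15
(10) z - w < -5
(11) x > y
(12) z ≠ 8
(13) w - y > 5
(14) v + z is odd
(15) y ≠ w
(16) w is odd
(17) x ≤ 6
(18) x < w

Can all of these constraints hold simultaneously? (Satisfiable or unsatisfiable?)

Satisfiable

Take x = 4, y = 3, z = 3, w = 9, v = 6. Then constraint 2: x + w = 13; constraint 6: x - v = -2, and every other listed constraint is also met.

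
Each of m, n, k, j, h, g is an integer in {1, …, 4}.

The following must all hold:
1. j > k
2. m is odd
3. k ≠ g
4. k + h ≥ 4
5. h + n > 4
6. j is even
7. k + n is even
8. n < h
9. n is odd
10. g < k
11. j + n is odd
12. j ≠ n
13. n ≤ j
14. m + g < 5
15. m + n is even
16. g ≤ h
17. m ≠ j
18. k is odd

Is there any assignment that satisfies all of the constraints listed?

Satisfiable

Setting (m, n, k, j, h, g) = (1, 1, 3, 4, 4, 1) satisfies everything: constraint 4: k + h = 7; constraint 5: h + n = 5, and the others follow.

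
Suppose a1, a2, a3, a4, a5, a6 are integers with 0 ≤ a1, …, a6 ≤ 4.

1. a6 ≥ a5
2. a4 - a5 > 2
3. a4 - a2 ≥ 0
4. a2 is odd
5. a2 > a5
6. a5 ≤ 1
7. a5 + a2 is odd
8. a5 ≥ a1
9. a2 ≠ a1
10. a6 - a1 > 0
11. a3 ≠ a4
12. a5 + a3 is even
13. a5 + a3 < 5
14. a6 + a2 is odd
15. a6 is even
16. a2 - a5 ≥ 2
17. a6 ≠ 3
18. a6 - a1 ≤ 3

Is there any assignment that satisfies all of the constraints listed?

Satisfiable

Setting (a1, a2, a3, a4, a5, a6) = (0, 3, 4, 3, 0, 2) satisfies everything: constraint 2: a4 - a5 = 3; constraint 3: a4 - a2 = 0; constraint 10: a6 - a1 = 2, and the others follow.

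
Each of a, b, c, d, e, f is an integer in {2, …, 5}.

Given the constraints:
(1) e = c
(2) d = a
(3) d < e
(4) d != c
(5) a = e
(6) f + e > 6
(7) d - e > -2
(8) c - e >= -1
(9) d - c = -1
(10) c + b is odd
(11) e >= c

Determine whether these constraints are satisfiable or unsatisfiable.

From constraints 1, 2, and 5, d = a = e = c, so d = c. But constraint 4 says d ≠ c. Contradiction.

Unsatisfiable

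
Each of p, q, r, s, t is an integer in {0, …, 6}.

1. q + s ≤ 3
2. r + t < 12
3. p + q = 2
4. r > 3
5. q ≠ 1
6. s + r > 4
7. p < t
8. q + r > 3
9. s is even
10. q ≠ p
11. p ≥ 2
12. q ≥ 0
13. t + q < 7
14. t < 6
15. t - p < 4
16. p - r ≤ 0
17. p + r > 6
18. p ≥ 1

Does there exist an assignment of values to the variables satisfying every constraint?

The assignment p = 2, q = 0, r = 5, s = 2, t = 4 works:
  constraint 1 holds since q + s = 2.
  constraint 2 holds since r + t = 9.
The rest check out directly.

Satisfiable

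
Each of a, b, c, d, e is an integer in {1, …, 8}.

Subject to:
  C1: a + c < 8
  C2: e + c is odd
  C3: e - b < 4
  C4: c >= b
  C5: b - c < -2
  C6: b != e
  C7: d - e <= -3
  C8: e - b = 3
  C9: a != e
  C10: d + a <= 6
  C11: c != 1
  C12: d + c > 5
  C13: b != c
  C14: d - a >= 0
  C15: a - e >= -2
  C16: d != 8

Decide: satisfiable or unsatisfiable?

Unsatisfiable

Constraints 7, 14, and 15 give d − a ≥ 0, a − e ≥ -2, e − d ≥ 3.
Adding all 3 inequalities: the left sides telescope to 0, and the right sides sum to 0 + (-2) + 3 = 1. So 0 ≥ 1, which is false.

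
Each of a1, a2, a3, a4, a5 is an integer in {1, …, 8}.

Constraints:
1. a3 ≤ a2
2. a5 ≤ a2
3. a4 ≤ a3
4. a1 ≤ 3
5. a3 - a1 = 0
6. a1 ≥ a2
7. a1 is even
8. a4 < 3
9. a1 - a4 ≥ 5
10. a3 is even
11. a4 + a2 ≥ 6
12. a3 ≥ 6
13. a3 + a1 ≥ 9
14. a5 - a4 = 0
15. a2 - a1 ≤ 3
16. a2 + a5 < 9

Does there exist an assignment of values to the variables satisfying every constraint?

From constraints 1 and 12: a2 ≥ a3 and a3 ≥ 6, so a2 ≥ 6. From constraints 4 and 6: a2 ≤ a1 and a1 ≤ 3, so a2 ≤ 3. But 3 < 6, so no value of a2 works.

Unsatisfiable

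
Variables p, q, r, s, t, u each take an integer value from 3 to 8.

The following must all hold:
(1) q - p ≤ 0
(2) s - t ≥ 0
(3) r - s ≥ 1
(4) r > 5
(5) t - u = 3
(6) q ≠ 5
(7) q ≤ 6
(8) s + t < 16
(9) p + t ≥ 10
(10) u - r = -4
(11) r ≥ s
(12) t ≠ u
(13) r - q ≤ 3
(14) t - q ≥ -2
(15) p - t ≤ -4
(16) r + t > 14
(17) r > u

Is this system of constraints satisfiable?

Unsatisfiable

Constraints 1, 2, 3, 13, and 15 give q − r ≥ -3, r − s ≥ 1, s − t ≥ 0, t − p ≥ 4, p − q ≥ 0.
Adding all 5 inequalities: the left sides telescope to 0, and the right sides sum to (-3) + 1 + 0 + 4 + 0 = 2. So 0 ≥ 2, which is false.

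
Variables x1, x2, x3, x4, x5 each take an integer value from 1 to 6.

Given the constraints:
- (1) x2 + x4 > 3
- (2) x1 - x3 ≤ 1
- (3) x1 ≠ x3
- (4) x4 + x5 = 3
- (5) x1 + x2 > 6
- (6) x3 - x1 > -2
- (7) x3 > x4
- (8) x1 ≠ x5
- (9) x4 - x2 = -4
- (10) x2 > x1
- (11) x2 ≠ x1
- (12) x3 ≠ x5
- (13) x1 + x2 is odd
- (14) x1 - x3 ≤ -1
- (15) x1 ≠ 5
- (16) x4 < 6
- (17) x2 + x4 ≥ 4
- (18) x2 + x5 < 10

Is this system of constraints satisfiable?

Try x1 = 4, x2 = 5, x3 = 5, x4 = 1, x5 = 2.
Check constraint 1: x2 + x4 = 6; constraint 2: x1 - x3 = -1; constraint 4: x4 + x5 = 3. The remaining constraints are straightforward to verify.

Satisfiable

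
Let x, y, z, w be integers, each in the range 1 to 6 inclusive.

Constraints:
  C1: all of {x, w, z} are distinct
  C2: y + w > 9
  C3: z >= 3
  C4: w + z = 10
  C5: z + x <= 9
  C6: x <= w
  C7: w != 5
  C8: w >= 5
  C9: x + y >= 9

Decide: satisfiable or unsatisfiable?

Satisfiable

Take x = 3, y = 6, z = 4, w = 6. Then constraint 2: y + w = 12; constraint 4: w + z = 10, and every other listed constraint is also met.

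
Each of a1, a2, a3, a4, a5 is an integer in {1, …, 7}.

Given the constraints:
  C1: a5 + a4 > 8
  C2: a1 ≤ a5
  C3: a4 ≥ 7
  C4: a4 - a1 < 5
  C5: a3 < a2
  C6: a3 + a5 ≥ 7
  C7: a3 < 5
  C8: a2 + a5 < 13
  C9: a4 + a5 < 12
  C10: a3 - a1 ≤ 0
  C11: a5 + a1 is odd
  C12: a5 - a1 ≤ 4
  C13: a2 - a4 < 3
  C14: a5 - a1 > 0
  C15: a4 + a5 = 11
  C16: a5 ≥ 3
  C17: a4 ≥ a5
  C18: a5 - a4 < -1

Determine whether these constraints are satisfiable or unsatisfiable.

Try a1 = 3, a2 = 7, a3 = 3, a4 = 7, a5 = 4.
Check constraint 1: a5 + a4 = 11; constraint 4: a4 - a1 = 4; constraint 6: a3 + a5 = 7. The remaining constraints are straightforward to verify.

Satisfiable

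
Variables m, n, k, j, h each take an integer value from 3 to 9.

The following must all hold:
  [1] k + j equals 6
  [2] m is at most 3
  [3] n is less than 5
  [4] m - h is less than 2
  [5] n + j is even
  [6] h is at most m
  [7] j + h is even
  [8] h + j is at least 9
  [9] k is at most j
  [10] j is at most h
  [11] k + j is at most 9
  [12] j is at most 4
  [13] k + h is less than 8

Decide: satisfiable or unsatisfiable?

Unsatisfiable

From constraints 2 and 6: h ≤ m ≤ 3. From constraint 12: j ≤ 4. Hence h + j ≤ 7. But constraint 8 requires h + j ≥ 9, and 9 > 7. Contradiction.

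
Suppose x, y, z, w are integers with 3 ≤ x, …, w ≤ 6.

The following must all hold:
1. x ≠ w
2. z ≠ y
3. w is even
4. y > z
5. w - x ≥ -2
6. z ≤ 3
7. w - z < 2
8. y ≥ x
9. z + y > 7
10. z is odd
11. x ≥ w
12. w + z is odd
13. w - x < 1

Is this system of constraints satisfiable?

Try x = 6, y = 6, z = 3, w = 4.
Check constraint 5: w - x = -2; constraint 7: w - z = 1; constraint 9: z + y = 9. The remaining constraints are straightforward to verify.

Satisfiable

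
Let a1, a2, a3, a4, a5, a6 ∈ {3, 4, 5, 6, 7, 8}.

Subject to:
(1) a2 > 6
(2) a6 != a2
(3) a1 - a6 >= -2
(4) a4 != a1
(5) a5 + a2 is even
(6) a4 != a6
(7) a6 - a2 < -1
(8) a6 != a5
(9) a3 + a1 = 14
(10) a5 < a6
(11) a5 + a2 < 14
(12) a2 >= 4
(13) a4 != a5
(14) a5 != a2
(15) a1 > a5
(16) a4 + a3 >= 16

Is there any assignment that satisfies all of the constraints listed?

The assignment a1 = 6, a2 = 8, a3 = 8, a4 = 8, a5 = 4, a6 = 5 works:
  constraint 3 holds since a1 - a6 = 1.
  constraint 7 holds since a6 - a2 = -3.
  constraint 9 holds since a3 + a1 = 14.
The rest check out directly.

Satisfiable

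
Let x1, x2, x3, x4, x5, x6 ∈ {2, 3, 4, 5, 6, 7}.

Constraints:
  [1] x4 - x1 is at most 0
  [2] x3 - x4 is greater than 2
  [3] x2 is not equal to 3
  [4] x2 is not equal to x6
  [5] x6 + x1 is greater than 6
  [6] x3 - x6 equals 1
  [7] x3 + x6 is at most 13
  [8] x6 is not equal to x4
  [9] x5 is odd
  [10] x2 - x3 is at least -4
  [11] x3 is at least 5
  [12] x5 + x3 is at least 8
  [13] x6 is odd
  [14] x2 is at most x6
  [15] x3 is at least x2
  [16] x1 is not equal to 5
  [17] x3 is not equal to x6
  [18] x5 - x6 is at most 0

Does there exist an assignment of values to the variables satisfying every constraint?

Satisfiable

One satisfying assignment is x1 = 4, x2 = 2, x3 = 6, x4 = 2, x5 = 5, x6 = 5.
For the less obvious constraints — constraint 1: x4 - x1 = -2; constraint 2: x3 - x4 = 4; constraint 5: x6 + x1 = 9 — and the others hold by inspection.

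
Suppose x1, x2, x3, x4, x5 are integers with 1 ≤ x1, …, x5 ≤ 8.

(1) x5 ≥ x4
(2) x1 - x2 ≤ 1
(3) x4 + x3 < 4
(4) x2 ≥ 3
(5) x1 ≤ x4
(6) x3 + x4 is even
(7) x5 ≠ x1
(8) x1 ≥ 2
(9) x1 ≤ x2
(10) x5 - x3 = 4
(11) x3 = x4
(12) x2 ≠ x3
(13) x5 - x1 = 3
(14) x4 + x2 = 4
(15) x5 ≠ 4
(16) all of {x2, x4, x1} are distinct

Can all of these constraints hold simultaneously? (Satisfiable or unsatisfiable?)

From constraints 5 and 8: x4 ≥ x1 ≥ 2. From constraint 4: x2 ≥ 3. Hence x4 + x2 ≥ 5. But constraint 14 requires x4 + x2 = 4, and 4 < 5. Contradiction.

Unsatisfiable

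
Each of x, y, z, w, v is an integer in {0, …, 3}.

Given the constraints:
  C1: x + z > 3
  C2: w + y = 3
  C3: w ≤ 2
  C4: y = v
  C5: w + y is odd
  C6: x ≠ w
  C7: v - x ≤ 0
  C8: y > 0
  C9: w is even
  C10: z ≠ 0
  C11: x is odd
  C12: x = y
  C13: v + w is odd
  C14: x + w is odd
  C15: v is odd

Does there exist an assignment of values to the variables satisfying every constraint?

Satisfiable

The assignment x = 3, y = 3, z = 2, w = 0, v = 3 works:
  constraint 1 holds since x + z = 5.
  constraint 2 holds since w + y = 3.
  constraint 7 holds since v - x = 0.
The rest check out directly.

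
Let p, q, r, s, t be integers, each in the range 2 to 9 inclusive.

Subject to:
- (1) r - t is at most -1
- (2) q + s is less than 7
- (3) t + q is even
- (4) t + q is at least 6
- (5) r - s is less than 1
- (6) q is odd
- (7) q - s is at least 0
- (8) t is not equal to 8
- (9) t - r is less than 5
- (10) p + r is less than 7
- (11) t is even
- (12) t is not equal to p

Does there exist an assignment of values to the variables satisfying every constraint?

Constraint 11 makes t even and constraint 6 makes q odd, so t + q must be odd. Constraint 3 says t + q is even — contradiction.

Unsatisfiable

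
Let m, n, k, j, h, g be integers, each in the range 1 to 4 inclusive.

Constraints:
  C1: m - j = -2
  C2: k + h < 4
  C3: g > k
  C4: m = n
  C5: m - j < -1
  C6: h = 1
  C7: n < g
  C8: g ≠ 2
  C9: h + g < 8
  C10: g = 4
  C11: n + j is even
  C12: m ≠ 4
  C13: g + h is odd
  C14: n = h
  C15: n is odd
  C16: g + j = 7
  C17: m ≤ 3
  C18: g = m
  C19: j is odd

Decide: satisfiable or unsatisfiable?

Unsatisfiable

Constraint 10 fixes g = 4 and constraint 6 fixes h = 1. Constraints 4, 14, and 18 give g = m = n = h, so g = h. But 4 ≠ 1 — contradiction.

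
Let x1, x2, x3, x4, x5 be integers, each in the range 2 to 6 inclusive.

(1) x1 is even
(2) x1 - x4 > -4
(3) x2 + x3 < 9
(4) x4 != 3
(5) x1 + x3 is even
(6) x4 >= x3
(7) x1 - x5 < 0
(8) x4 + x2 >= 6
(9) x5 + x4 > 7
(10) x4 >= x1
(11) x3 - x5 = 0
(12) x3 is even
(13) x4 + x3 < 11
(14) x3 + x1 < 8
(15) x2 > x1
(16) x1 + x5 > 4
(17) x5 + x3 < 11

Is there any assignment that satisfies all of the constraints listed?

Satisfiable

Setting (x1, x2, x3, x4, x5) = (2, 4, 4, 5, 4) satisfies everything: constraint 2: x1 - x4 = -3; constraint 3: x2 + x3 = 8, and the others follow.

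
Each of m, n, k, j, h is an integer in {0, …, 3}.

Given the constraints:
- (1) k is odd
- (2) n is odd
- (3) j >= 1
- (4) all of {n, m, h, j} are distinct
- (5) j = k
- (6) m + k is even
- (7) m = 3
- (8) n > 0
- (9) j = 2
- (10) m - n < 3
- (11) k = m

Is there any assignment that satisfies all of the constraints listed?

Constraint 9 fixes j = 2 and constraint 7 fixes m = 3. Constraints 5 and 11 give j = k = m, so j = m. But 2 ≠ 3 — contradiction.

Unsatisfiable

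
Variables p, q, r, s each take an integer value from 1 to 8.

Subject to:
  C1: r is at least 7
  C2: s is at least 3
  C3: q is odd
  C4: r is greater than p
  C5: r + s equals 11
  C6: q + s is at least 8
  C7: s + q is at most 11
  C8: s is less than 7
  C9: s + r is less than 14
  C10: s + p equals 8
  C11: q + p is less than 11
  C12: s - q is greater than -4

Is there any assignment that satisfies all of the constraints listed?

Satisfiable

Setting (p, q, r, s) = (4, 5, 7, 4) satisfies everything: constraint 5: r + s = 11; constraint 6: q + s = 9, and the others follow.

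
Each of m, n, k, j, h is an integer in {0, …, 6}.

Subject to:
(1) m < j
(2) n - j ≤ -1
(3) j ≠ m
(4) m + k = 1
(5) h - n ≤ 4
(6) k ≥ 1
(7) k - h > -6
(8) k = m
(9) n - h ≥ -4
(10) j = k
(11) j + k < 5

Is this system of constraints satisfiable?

From constraints 8 and 10, j = k = m, so j = m. But constraint 3 says j ≠ m. Contradiction.

Unsatisfiable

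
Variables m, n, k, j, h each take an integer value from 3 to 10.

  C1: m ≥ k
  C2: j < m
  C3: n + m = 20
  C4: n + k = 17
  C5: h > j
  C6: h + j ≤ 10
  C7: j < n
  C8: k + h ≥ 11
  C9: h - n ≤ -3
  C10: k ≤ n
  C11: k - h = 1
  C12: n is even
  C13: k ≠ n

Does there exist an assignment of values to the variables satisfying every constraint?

Setting (m, n, k, j, h) = (10, 10, 7, 4, 6) satisfies everything: constraint 3: n + m = 20; constraint 4: n + k = 17; constraint 6: h + j = 10, and the others follow.

Satisfiable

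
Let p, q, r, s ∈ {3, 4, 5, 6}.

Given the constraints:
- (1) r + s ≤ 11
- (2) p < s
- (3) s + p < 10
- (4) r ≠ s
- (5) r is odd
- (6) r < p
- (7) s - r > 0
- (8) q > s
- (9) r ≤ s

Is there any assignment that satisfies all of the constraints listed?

Satisfiable

Setting (p, q, r, s) = (4, 6, 3, 5) satisfies everything: constraint 1: r + s = 8; constraint 3: s + p = 9, and the others follow.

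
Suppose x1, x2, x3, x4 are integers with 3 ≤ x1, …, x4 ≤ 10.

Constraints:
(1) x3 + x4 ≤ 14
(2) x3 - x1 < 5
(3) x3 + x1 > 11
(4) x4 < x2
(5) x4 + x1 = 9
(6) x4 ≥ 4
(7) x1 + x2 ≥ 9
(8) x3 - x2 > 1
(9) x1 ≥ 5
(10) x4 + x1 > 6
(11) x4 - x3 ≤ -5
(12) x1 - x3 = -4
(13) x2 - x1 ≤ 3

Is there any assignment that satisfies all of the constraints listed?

The assignment x1 = 5, x2 = 6, x3 = 9, x4 = 4 works:
  constraint 1 holds since x3 + x4 = 13.
  constraint 2 holds since x3 - x1 = 4.
The rest check out directly.

Satisfiable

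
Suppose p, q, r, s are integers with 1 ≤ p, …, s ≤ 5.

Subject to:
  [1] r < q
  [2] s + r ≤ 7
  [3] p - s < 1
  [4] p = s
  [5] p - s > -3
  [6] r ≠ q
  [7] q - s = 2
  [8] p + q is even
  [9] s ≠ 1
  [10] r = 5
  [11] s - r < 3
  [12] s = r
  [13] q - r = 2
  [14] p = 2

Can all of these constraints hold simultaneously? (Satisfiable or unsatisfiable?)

Constraint 14 fixes p = 2 and constraint 10 fixes r = 5. Constraints 4 and 12 give p = s = r, so p = r. But 2 ≠ 5 — contradiction.

Unsatisfiable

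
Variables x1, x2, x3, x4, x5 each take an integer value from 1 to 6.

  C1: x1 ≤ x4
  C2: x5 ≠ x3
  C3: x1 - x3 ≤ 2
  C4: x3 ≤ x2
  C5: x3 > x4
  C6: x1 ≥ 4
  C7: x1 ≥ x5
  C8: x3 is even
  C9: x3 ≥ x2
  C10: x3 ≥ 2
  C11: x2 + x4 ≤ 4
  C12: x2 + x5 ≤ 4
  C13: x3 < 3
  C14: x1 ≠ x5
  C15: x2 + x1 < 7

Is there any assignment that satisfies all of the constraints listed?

Unsatisfiable

From constraints 4 and 10: x2 ≥ x3 ≥ 2. From constraints 1 and 6: x4 ≥ x1 ≥ 4. Hence x2 + x4 ≥ 6. But constraint 11 requires x2 + x4 ≤ 4, and 4 < 6. Contradiction.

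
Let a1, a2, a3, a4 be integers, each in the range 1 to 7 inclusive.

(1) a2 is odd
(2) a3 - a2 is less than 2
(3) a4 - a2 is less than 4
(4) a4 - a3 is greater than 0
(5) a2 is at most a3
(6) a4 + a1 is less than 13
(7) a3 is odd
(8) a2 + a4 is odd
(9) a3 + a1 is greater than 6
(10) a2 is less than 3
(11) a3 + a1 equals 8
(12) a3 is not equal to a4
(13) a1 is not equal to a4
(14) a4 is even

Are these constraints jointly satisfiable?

Satisfiable

Take a1 = 7, a2 = 1, a3 = 1, a4 = 4. Then constraint 2: a3 - a2 = 0; constraint 3: a4 - a2 = 3, and every other listed constraint is also met.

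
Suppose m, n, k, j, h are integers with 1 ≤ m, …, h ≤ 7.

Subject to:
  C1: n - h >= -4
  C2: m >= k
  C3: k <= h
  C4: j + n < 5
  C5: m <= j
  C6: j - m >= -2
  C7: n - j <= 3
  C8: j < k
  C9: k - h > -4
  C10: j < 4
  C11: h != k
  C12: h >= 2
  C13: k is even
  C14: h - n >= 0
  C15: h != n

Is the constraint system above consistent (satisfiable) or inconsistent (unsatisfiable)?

Constraints 2, 5, and 8 give k ≤ m, m ≤ j, j < k. Chaining: k ≤ m ≤ j < k, which forces k < k — impossible.

Unsatisfiable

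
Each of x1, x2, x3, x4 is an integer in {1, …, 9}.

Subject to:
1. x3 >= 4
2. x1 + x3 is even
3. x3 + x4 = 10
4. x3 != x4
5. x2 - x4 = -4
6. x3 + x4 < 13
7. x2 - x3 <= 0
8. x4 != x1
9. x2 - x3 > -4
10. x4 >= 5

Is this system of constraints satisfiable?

Satisfiable

One satisfying assignment is x1 = 2, x2 = 2, x3 = 4, x4 = 6.
For the less obvious constraints — constraint 3: x3 + x4 = 10; constraint 5: x2 - x4 = -4 — and the others hold by inspection.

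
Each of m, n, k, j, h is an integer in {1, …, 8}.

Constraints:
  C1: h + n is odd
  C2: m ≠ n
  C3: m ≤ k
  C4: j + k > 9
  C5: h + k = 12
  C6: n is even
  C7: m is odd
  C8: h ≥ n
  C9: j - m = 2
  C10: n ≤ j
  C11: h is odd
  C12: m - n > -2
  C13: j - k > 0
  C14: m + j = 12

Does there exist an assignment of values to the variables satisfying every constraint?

Satisfiable

One satisfying assignment is m = 5, n = 6, k = 5, j = 7, h = 7.
For the less obvious constraints — constraint 4: j + k = 12; constraint 5: h + k = 12; constraint 9: j - m = 2 — and the others hold by inspection.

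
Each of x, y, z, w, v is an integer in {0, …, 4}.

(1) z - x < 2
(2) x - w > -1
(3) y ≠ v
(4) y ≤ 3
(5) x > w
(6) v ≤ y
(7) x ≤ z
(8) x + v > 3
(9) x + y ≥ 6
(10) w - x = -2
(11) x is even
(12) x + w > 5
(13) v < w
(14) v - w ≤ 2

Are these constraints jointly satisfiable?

Try x = 4, y = 2, z = 4, w = 2, v = 1.
Check constraint 1: z - x = 0; constraint 2: x - w = 2; constraint 8: x + v = 5. The remaining constraints are straightforward to verify.

Satisfiable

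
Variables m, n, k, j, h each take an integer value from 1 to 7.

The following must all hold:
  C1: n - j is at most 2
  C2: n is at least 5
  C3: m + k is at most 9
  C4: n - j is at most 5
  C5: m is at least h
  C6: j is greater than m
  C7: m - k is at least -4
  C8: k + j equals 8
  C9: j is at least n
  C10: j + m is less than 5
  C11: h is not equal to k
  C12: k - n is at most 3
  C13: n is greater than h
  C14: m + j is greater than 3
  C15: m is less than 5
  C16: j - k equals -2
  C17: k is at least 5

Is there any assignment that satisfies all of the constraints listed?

From constraint 17: k ≥ 5. From constraints 2 and 9: j ≥ n ≥ 5. Hence k + j ≥ 10. But constraint 8 requires k + j = 8, and 8 < 10. Contradiction.

Unsatisfiable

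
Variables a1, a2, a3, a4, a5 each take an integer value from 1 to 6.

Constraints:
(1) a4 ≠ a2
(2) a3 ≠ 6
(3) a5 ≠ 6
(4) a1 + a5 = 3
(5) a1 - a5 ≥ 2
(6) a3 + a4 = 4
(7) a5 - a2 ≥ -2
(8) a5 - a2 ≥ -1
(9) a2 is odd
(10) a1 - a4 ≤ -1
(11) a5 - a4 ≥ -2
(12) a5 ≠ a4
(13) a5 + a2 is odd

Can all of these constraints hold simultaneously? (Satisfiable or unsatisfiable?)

Constraints 5, 10, and 11 give a1 − a5 ≥ 2, a5 − a4 ≥ -2, a4 − a1 ≥ 1.
Adding all 3 inequalities: the left sides telescope to 0, and the right sides sum to 2 + (-2) + 1 = 1. So 0 ≥ 1, which is false.

Unsatisfiable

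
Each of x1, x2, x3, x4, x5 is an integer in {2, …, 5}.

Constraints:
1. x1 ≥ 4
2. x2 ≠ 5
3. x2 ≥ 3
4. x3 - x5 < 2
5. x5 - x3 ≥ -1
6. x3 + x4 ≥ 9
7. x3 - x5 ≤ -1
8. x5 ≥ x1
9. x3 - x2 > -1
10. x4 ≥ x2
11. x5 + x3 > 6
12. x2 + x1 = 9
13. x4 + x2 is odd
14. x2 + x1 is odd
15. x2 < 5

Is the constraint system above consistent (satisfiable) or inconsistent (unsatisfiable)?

Satisfiable

Take x1 = 5, x2 = 4, x3 = 4, x4 = 5, x5 = 5. Then constraint 4: x3 - x5 = -1; constraint 5: x5 - x3 = 1, and every other listed constraint is also met.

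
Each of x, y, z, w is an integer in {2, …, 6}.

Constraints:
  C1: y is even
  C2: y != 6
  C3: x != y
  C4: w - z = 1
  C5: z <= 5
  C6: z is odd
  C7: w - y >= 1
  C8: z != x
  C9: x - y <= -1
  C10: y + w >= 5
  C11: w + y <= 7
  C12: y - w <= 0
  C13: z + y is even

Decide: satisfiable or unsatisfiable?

Unsatisfiable

Constraint 6 makes z odd and constraint 1 makes y even, so z + y must be odd. Constraint 13 says z + y is even — contradiction.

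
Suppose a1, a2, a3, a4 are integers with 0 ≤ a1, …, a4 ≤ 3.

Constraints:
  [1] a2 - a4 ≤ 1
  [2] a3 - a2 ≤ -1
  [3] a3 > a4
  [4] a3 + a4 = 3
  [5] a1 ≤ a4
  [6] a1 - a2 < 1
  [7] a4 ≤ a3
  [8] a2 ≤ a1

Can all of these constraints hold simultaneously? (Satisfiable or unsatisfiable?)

Unsatisfiable

Constraints 2, 3, 5, and 8 give a4 < a3, a3 < a2, a2 ≤ a1, a1 ≤ a4. Chaining: a4 < a3 < a2 ≤ a1 ≤ a4, which forces a4 < a4 — impossible.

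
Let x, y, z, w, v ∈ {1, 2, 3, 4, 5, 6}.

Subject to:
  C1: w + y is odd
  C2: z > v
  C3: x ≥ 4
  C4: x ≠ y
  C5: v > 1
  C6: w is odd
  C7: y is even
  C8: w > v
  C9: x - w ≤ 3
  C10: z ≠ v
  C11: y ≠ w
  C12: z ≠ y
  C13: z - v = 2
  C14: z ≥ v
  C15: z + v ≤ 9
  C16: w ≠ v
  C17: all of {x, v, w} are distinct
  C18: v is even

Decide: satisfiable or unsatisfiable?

Satisfiable

One satisfying assignment is x = 4, y = 2, z = 4, w = 3, v = 2.
For the less obvious constraints — constraint 9: x - w = 1; constraint 13: z - v = 2 — and the others hold by inspection.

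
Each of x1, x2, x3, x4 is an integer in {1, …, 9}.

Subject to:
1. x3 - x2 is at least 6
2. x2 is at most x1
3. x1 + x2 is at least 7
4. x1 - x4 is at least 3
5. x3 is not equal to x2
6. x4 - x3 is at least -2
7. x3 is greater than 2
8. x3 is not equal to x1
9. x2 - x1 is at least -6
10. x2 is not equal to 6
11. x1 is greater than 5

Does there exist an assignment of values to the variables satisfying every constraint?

Unsatisfiable

Constraints 1, 4, 6, and 9 give x3 − x2 ≥ 6, x2 − x1 ≥ -6, x1 − x4 ≥ 3, x4 − x3 ≥ -2.
Adding all 4 inequalities: the left sides telescope to 0, and the right sides sum to 6 + (-6) + 3 + (-2) = 1. So 0 ≥ 1, which is false.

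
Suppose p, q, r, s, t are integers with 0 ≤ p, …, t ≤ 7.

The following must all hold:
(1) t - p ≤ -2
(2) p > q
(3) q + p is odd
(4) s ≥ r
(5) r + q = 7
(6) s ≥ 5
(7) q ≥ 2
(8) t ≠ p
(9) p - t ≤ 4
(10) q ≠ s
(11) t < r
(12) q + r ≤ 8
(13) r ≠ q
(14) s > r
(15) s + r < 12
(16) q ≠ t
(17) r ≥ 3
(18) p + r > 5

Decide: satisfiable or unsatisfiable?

Satisfiable

Take p = 4, q = 3, r = 4, s = 6, t = 0. Then constraint 1: t - p = -4; constraint 5: r + q = 7; constraint 9: p - t = 4, and every other listed constraint is also met.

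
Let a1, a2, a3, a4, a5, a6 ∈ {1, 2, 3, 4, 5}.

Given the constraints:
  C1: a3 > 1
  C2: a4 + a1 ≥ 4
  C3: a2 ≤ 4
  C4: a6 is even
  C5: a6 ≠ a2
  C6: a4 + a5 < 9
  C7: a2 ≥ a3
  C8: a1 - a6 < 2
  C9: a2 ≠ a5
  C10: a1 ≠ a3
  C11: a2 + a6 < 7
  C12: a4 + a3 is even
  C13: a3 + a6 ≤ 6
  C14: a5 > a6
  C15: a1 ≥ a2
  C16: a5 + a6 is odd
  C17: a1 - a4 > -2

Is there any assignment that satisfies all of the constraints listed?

Satisfiable

The assignment a1 = 3, a2 = 3, a3 = 2, a4 = 2, a5 = 5, a6 = 2 works:
  constraint 2 holds since a4 + a1 = 5.
  constraint 6 holds since a4 + a5 = 7.
The rest check out directly.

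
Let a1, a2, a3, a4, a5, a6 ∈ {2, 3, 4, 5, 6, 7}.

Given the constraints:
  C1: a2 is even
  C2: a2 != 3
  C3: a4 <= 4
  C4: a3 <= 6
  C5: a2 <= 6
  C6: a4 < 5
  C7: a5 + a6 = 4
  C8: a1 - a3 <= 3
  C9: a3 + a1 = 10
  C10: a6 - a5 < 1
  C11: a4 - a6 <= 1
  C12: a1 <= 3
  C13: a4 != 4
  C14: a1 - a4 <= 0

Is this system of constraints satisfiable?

From constraint 4: a3 ≤ 6. From constraint 12: a1 ≤ 3. Hence a3 + a1 ≤ 9. But constraint 9 requires a3 + a1 = 10, and 10 > 9. Contradiction.

Unsatisfiable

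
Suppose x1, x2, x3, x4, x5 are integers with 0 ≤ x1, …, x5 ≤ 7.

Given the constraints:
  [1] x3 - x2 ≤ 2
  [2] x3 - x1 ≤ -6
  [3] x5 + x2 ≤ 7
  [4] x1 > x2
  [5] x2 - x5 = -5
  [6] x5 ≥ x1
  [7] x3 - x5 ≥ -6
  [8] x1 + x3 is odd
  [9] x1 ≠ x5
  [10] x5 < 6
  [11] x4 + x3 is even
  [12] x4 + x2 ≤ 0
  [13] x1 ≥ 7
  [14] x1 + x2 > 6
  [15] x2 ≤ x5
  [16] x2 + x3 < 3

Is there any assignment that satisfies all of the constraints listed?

From constraints 6 and 13: x5 ≥ x1 and x1 ≥ 7, so x5 ≥ 7. From constraint 10: x5 ≤ 5. But 5 < 7, so no value of x5 works.

Unsatisfiable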